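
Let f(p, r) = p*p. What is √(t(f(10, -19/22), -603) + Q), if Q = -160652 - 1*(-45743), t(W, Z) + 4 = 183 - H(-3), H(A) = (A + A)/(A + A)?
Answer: I*√114731 ≈ 338.72*I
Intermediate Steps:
f(p, r) = p²
H(A) = 1 (H(A) = (2*A)/((2*A)) = (2*A)*(1/(2*A)) = 1)
t(W, Z) = 178 (t(W, Z) = -4 + (183 - 1*1) = -4 + (183 - 1) = -4 + 182 = 178)
Q = -114909 (Q = -160652 + 45743 = -114909)
√(t(f(10, -19/22), -603) + Q) = √(178 - 114909) = √(-114731) = I*√114731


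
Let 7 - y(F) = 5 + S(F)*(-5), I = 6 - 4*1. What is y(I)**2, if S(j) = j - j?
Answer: 4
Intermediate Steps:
S(j) = 0
I = 2 (I = 6 - 4 = 2)
y(F) = 2 (y(F) = 7 - (5 + 0*(-5)) = 7 - (5 + 0) = 7 - 1*5 = 7 - 5 = 2)
y(I)**2 = 2**2 = 4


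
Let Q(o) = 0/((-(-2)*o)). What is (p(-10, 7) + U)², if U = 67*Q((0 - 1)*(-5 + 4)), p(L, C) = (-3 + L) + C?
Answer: 36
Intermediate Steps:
Q(o) = 0 (Q(o) = 0/((2*o)) = 0*(1/(2*o)) = 0)
p(L, C) = -3 + C + L
U = 0 (U = 67*0 = 0)
(p(-10, 7) + U)² = ((-3 + 7 - 10) + 0)² = (-6 + 0)² = (-6)² = 36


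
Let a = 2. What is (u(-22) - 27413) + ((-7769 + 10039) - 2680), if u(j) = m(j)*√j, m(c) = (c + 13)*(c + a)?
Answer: -27823 + 180*I*√22 ≈ -27823.0 + 844.27*I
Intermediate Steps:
m(c) = (2 + c)*(13 + c) (m(c) = (c + 13)*(c + 2) = (13 + c)*(2 + c) = (2 + c)*(13 + c))
u(j) = √j*(26 + j² + 15*j) (u(j) = (26 + j² + 15*j)*√j = √j*(26 + j² + 15*j))
(u(-22) - 27413) + ((-7769 + 10039) - 2680) = (√(-22)*(26 + (-22)² + 15*(-22)) - 27413) + ((-7769 + 10039) - 2680) = ((I*√22)*(26 + 484 - 330) - 27413) + (2270 - 2680) = ((I*√22)*180 - 27413) - 410 = (180*I*√22 - 27413) - 410 = (-27413 + 180*I*√22) - 410 = -27823 + 180*I*√22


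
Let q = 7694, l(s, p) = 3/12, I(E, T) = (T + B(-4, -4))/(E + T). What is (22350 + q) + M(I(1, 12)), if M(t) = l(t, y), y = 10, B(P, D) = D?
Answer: 120177/4 ≈ 30044.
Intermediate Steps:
I(E, T) = (-4 + T)/(E + T) (I(E, T) = (T - 4)/(E + T) = (-4 + T)/(E + T))
l(s, p) = ¼ (l(s, p) = 3*(1/12) = ¼)
M(t) = ¼
(22350 + q) + M(I(1, 12)) = (22350 + 7694) + ¼ = 30044 + ¼ = 120177/4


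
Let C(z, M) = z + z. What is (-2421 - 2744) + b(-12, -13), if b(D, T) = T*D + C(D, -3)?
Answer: -5033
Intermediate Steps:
C(z, M) = 2*z
b(D, T) = 2*D + D*T (b(D, T) = T*D + 2*D = D*T + 2*D = 2*D + D*T)
(-2421 - 2744) + b(-12, -13) = (-2421 - 2744) - 12*(2 - 13) = -5165 - 12*(-11) = -5165 + 132 = -5033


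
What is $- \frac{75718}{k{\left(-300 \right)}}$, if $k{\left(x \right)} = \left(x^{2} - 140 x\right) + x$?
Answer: $- \frac{37859}{65850} \approx -0.57493$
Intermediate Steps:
$k{\left(x \right)} = x^{2} - 139 x$
$- \frac{75718}{k{\left(-300 \right)}} = - \frac{75718}{\left(-300\right) \left(-139 - 300\right)} = - \frac{75718}{\left(-300\right) \left(-439\right)} = - \frac{75718}{131700} = \left(-75718\right) \frac{1}{131700} = - \frac{37859}{65850}$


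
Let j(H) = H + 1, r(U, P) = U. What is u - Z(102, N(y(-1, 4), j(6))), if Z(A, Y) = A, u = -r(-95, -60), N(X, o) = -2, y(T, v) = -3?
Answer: -7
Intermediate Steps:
j(H) = 1 + H
u = 95 (u = -1*(-95) = 95)
u - Z(102, N(y(-1, 4), j(6))) = 95 - 1*102 = 95 - 102 = -7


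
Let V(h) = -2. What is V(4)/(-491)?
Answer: 2/491 ≈ 0.0040733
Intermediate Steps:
V(4)/(-491) = -2/(-491) = -1/491*(-2) = 2/491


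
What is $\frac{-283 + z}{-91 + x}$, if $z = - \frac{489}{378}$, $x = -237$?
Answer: $\frac{35821}{41328} \approx 0.86675$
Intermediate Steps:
$z = - \frac{163}{126}$ ($z = \left(-489\right) \frac{1}{378} = - \frac{163}{126} \approx -1.2937$)
$\frac{-283 + z}{-91 + x} = \frac{-283 - \frac{163}{126}}{-91 - 237} = - \frac{35821}{126 \left(-328\right)} = \left(- \frac{35821}{126}\right) \left(- \frac{1}{328}\right) = \frac{35821}{41328}$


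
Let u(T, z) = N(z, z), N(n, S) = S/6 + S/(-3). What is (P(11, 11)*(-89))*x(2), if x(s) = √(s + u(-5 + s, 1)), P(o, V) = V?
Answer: -979*√66/6 ≈ -1325.6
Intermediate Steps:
N(n, S) = -S/6 (N(n, S) = S*(⅙) + S*(-⅓) = S/6 - S/3 = -S/6)
u(T, z) = -z/6
x(s) = √(-⅙ + s) (x(s) = √(s - ⅙*1) = √(s - ⅙) = √(-⅙ + s))
(P(11, 11)*(-89))*x(2) = (11*(-89))*(√(-6 + 36*2)/6) = -979*√(-6 + 72)/6 = -979*√66/6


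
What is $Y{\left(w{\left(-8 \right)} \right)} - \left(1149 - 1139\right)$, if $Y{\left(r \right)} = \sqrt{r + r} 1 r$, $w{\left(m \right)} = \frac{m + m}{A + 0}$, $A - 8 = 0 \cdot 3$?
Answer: $-10 - 4 i \approx -10.0 - 4.0 i$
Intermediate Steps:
$A = 8$ ($A = 8 + 0 \cdot 3 = 8 + 0 = 8$)
$w{\left(m \right)} = \frac{m}{4}$ ($w{\left(m \right)} = \frac{m + m}{8 + 0} = \frac{2 m}{8} = 2 m \frac{1}{8} = \frac{m}{4}$)
$Y{\left(r \right)} = \sqrt{2} r^{\frac{3}{2}}$ ($Y{\left(r \right)} = \sqrt{2 r} 1 r = \sqrt{2} \sqrt{r} 1 r = \sqrt{2} \sqrt{r} r = \sqrt{2} r^{\frac{3}{2}}$)
$Y{\left(w{\left(-8 \right)} \right)} - \left(1149 - 1139\right) = \sqrt{2} \left(\frac{1}{4} \left(-8\right)\right)^{\frac{3}{2}} - \left(1149 - 1139\right) = \sqrt{2} \left(-2\right)^{\frac{3}{2}} - 10 = \sqrt{2} \left(- 2 i \sqrt{2}\right) - 10 = - 4 i - 10 = -10 - 4 i$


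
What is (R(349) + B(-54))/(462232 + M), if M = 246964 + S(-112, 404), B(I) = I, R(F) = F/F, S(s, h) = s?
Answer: -53/709084 ≈ -7.4744e-5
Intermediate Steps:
R(F) = 1
M = 246852 (M = 246964 - 112 = 246852)
(R(349) + B(-54))/(462232 + M) = (1 - 54)/(462232 + 246852) = -53/709084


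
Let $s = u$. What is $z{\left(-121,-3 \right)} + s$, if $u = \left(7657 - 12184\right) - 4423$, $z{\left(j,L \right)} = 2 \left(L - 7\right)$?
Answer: $-8970$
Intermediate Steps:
$z{\left(j,L \right)} = -14 + 2 L$ ($z{\left(j,L \right)} = 2 \left(-7 + L\right) = -14 + 2 L$)
$u = -8950$ ($u = -4527 - 4423 = -8950$)
$s = -8950$
$z{\left(-121,-3 \right)} + s = \left(-14 + 2 \left(-3\right)\right) - 8950 = \left(-14 - 6\right) - 8950 = -20 - 8950 = -8970$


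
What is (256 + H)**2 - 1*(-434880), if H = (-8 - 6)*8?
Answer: 455616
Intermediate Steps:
H = -112 (H = -14*8 = -112)
(256 + H)**2 - 1*(-434880) = (256 - 112)**2 - 1*(-434880) = 144**2 + 434880 = 20736 + 434880 = 455616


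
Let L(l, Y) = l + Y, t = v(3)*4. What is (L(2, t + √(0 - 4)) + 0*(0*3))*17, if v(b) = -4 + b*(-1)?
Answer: -442 + 34*I ≈ -442.0 + 34.0*I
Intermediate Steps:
v(b) = -4 - b
t = -28 (t = (-4 - 1*3)*4 = (-4 - 3)*4 = -7*4 = -28)
L(l, Y) = Y + l
(L(2, t + √(0 - 4)) + 0*(0*3))*17 = (((-28 + √(0 - 4)) + 2) + 0*(0*3))*17 = (((-28 + √(-4)) + 2) + 0*0)*17 = (((-28 + 2*I) + 2) + 0)*17 = ((-26 + 2*I) + 0)*17 = (-26 + 2*I)*17 = -442 + 34*I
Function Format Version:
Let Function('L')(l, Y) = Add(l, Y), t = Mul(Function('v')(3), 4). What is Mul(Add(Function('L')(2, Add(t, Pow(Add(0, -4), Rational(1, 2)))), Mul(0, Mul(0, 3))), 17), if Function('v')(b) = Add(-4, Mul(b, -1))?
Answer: Add(-442, Mul(34, I)) ≈ Add(-442.00, Mul(34.000, I))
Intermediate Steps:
Function('v')(b) = Add(-4, Mul(-1, b))
t = -28 (t = Mul(Add(-4, Mul(-1, 3)), 4) = Mul(Add(-4, -3), 4) = Mul(-7, 4) = -28)
Function('L')(l, Y) = Add(Y, l)
Mul(Add(Function('L')(2, Add(t, Pow(Add(0, -4), Rational(1, 2)))), Mul(0, Mul(0, 3))), 17) = Mul(Add(Add(Add(-28, Pow(Add(0, -4), Rational(1, 2))), 2), Mul(0, Mul(0, 3))), 17) = Mul(Add(Add(Add(-28, Pow(-4, Rational(1, 2))), 2), Mul(0, 0)), 17) = Mul(Add(Add(Add(-28, Mul(2, I)), 2), 0), 17) = Mul(Add(Add(-26, Mul(2, I)), 0), 17) = Mul(Add(-26, Mul(2, I)), 17) = Add(-442, Mul(34, I))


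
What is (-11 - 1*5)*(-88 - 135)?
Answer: 3568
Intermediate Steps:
(-11 - 1*5)*(-88 - 135) = (-11 - 5)*(-223) = -16*(-223) = 3568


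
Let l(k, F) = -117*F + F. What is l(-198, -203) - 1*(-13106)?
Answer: 36654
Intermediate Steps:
l(k, F) = -116*F
l(-198, -203) - 1*(-13106) = -116*(-203) - 1*(-13106) = 23548 + 13106 = 36654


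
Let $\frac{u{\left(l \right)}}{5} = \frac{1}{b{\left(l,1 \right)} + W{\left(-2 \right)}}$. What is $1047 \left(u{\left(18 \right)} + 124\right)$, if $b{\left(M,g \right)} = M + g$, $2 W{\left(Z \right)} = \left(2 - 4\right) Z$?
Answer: $\frac{910541}{7} \approx 1.3008 \cdot 10^{5}$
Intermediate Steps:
$W{\left(Z \right)} = - Z$ ($W{\left(Z \right)} = \frac{\left(2 - 4\right) Z}{2} = \frac{\left(-2\right) Z}{2} = - Z$)
$u{\left(l \right)} = \frac{5}{3 + l}$ ($u{\left(l \right)} = \frac{5}{\left(l + 1\right) - -2} = \frac{5}{\left(1 + l\right) + 2} = \frac{5}{3 + l}$)
$1047 \left(u{\left(18 \right)} + 124\right) = 1047 \left(\frac{5}{3 + 18} + 124\right) = 1047 \left(\frac{5}{21} + 124\right) = 1047 \cdot \frac{2609}{21} = \frac{910541}{7}$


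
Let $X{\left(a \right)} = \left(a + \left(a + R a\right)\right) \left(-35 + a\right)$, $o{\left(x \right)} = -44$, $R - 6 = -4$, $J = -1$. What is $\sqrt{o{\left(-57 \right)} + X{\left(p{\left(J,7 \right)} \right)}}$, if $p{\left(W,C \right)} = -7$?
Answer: $2 \sqrt{283} \approx 33.645$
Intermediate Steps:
$R = 2$ ($R = 6 - 4 = 2$)
$X{\left(a \right)} = 4 a \left(-35 + a\right)$ ($X{\left(a \right)} = \left(a + \left(a + 2 a\right)\right) \left(-35 + a\right) = \left(a + 3 a\right) \left(-35 + a\right) = 4 a \left(-35 + a\right)$)
$\sqrt{o{\left(-57 \right)} + X{\left(p{\left(J,7 \right)} \right)}} = \sqrt{-44 + 4 \left(-7\right) \left(-35 - 7\right)} = \sqrt{-44 + 4 \left(-7\right) \left(-42\right)} = \sqrt{-44 + 1176} = \sqrt{1132} = 2 \sqrt{283}$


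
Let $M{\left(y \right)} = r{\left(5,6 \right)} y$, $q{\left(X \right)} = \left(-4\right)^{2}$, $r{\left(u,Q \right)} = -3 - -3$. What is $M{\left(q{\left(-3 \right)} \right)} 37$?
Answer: $0$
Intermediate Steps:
$r{\left(u,Q \right)} = 0$ ($r{\left(u,Q \right)} = -3 + 3 = 0$)
$q{\left(X \right)} = 16$
$M{\left(y \right)} = 0$ ($M{\left(y \right)} = 0 y = 0$)
$M{\left(q{\left(-3 \right)} \right)} 37 = 0 \cdot 37 = 0$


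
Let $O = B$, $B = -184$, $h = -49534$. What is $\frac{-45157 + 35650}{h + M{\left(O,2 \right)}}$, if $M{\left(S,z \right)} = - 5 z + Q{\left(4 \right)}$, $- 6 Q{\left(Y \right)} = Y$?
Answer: $\frac{28521}{148634} \approx 0.19189$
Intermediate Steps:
$O = -184$
$Q{\left(Y \right)} = - \frac{Y}{6}$
$M{\left(S,z \right)} = - \frac{2}{3} - 5 z$ ($M{\left(S,z \right)} = - 5 z - \frac{2}{3} = - \frac{2}{3} - 5 z$)
$\frac{-45157 + 35650}{h + M{\left(O,2 \right)}} = \frac{-45157 + 35650}{-49534 - \frac{32}{3}} = - \frac{9507}{-49534 - \frac{32}{3}} = - \frac{9507}{- \frac{148634}{3}} = \left(-9507\right) \left(- \frac{3}{148634}\right) = \frac{28521}{148634}$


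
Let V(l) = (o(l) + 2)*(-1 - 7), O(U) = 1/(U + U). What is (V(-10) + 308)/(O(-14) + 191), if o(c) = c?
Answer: 10416/5347 ≈ 1.9480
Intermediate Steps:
O(U) = 1/(2*U)
V(l) = -16 - 8*l (V(l) = (l + 2)*(-1 - 7) = (2 + l)*(-8) = -16 - 8*l)
(V(-10) + 308)/(O(-14) + 191) = ((-16 - 8*(-10)) + 308)/((½)/(-14) + 191) = ((-16 + 80) + 308)/((½)*(-1/14) + 191) = (64 + 308)/(-1/28 + 191) = 372/(5347/28) = 372*(28/5347) = 10416/5347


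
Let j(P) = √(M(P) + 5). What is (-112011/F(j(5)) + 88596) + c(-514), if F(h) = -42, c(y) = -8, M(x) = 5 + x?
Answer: 1277569/14 ≈ 91255.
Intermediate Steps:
j(P) = √(10 + P) (j(P) = √((5 + P) + 5) = √(10 + P))
(-112011/F(j(5)) + 88596) + c(-514) = (-112011/(-42) + 88596) - 8 = (-112011*(-1/42) + 88596) - 8 = (37337/14 + 88596) - 8 = 1277681/14 - 8 = 1277569/14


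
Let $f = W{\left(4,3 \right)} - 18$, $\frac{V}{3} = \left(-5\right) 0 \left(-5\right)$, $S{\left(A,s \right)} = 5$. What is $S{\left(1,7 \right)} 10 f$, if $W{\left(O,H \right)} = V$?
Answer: $-900$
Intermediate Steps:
$V = 0$ ($V = 3 \left(-5\right) 0 \left(-5\right) = 3 \cdot 0 \left(-5\right) = 3 \cdot 0 = 0$)
$W{\left(O,H \right)} = 0$
$f = -18$ ($f = 0 - 18 = -18$)
$S{\left(1,7 \right)} 10 f = 5 \cdot 10 \left(-18\right) = 50 \left(-18\right) = -900$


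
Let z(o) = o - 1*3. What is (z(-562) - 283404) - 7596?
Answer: -291565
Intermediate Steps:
z(o) = -3 + o (z(o) = o - 3 = -3 + o)
(z(-562) - 283404) - 7596 = ((-3 - 562) - 283404) - 7596 = (-565 - 283404) - 7596 = -283969 - 7596 = -291565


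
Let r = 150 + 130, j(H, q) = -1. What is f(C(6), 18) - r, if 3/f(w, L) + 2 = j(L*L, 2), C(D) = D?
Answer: -281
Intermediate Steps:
f(w, L) = -1 (f(w, L) = 3/(-2 - 1) = 3/(-3) = 3*(-⅓) = -1)
r = 280
f(C(6), 18) - r = -1 - 1*280 = -1 - 280 = -281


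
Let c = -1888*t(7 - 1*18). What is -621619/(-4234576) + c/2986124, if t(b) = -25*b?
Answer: -85590111111/3161242255856 ≈ -0.027075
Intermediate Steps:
c = -519200 (c = -(-47200)*(7 - 1*18) = -(-47200)*(7 - 18) = -(-47200)*(-11) = -1888*275 = -519200)
-621619/(-4234576) + c/2986124 = -621619/(-4234576) - 519200/2986124 = -621619*(-1/4234576) - 519200*1/2986124 = 621619/4234576 - 129800/746531 = -85590111111/3161242255856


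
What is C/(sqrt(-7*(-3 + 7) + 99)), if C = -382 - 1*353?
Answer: -735*sqrt(71)/71 ≈ -87.229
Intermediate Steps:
C = -735 (C = -382 - 353 = -735)
C/(sqrt(-7*(-3 + 7) + 99)) = -735/sqrt(-7*(-3 + 7) + 99) = -735/sqrt(-7*4 + 99) = -735/sqrt(-28 + 99) = -735*sqrt(71)/71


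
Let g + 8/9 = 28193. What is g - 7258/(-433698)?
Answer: 18340304194/650547 ≈ 28192.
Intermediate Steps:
g = 253729/9 (g = -8/9 + 28193 = 253729/9 ≈ 28192.)
g - 7258/(-433698) = 253729/9 - 7258/(-433698) = 253729/9 - 7258*(-1)/433698 = 253729/9 - 1*(-3629/216849) = 253729/9 + 3629/216849 = 18340304194/650547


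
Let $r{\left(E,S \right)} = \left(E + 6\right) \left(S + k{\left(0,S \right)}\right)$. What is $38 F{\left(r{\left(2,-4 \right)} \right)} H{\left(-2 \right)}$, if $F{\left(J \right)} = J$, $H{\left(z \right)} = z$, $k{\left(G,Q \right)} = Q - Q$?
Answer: $2432$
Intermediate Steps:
$k{\left(G,Q \right)} = 0$
$r{\left(E,S \right)} = S \left(6 + E\right)$ ($r{\left(E,S \right)} = \left(E + 6\right) \left(S + 0\right) = \left(6 + E\right) S = S \left(6 + E\right)$)
$38 F{\left(r{\left(2,-4 \right)} \right)} H{\left(-2 \right)} = 38 \left(- 4 \left(6 + 2\right)\right) \left(-2\right) = 38 \left(\left(-4\right) 8\right) \left(-2\right) = 38 \left(-32\right) \left(-2\right) = \left(-1216\right) \left(-2\right) = 2432$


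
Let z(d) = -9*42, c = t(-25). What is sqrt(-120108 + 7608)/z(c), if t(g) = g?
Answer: -25*I*sqrt(5)/63 ≈ -0.88733*I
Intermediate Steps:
c = -25
z(d) = -378
sqrt(-120108 + 7608)/z(c) = sqrt(-120108 + 7608)/(-378) = sqrt(-112500)*(-1/378) = (150*I*sqrt(5))*(-1/378) = -25*I*sqrt(5)/63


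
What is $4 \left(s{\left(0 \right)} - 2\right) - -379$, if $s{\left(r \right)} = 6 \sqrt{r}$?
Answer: $371$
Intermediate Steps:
$4 \left(s{\left(0 \right)} - 2\right) - -379 = 4 \left(6 \sqrt{0} - 2\right) - -379 = 4 \left(6 \cdot 0 - 2\right) + 379 = 4 \left(0 - 2\right) + 379 = 4 \left(-2\right) + 379 = -8 + 379 = 371$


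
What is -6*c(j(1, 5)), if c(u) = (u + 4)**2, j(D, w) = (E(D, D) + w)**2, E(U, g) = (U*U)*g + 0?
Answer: -9600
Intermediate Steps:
E(U, g) = g*U**2 (E(U, g) = U**2*g + 0 = g*U**2 + 0 = g*U**2)
j(D, w) = (w + D**3)**2 (j(D, w) = (D*D**2 + w)**2 = (D**3 + w)**2 = (w + D**3)**2)
c(u) = (4 + u)**2
-6*c(j(1, 5)) = -6*(4 + (5 + 1**3)**2)**2 = -6*(4 + (5 + 1)**2)**2 = -6*(4 + 6**2)**2 = -6*(4 + 36)**2 = -6*40**2 = -6*1600 = -9600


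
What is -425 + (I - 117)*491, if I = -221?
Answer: -166383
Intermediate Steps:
-425 + (I - 117)*491 = -425 + (-221 - 117)*491 = -425 - 338*491 = -425 - 165958 = -166383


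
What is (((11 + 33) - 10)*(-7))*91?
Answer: -21658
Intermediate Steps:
(((11 + 33) - 10)*(-7))*91 = ((44 - 10)*(-7))*91 = (34*(-7))*91 = -238*91 = -21658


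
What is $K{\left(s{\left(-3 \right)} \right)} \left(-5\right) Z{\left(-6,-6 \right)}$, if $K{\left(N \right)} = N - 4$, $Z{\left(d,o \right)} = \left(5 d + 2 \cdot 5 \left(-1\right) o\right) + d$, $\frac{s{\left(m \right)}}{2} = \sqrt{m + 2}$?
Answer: $480 - 240 i \approx 480.0 - 240.0 i$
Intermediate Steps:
$s{\left(m \right)} = 2 \sqrt{2 + m}$ ($s{\left(m \right)} = 2 \sqrt{m + 2} = 2 \sqrt{2 + m}$)
$Z{\left(d,o \right)} = - 10 o + 6 d$ ($Z{\left(d,o \right)} = \left(5 d + 10 \left(-1\right) o\right) + d = \left(5 d - 10 o\right) + d = \left(- 10 o + 5 d\right) + d = - 10 o + 6 d$)
$K{\left(N \right)} = -4 + N$ ($K{\left(N \right)} = N - 4 = -4 + N$)
$K{\left(s{\left(-3 \right)} \right)} \left(-5\right) Z{\left(-6,-6 \right)} = \left(-4 + 2 \sqrt{2 - 3}\right) \left(-5\right) \left(\left(-10\right) \left(-6\right) + 6 \left(-6\right)\right) = \left(-4 + 2 \sqrt{-1}\right) \left(-5\right) \left(60 - 36\right) = \left(-4 + 2 i\right) \left(-5\right) 24 = \left(20 - 10 i\right) 24 = 480 - 240 i$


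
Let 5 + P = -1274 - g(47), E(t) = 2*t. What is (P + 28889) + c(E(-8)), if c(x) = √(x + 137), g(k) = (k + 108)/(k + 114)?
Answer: 4446826/161 ≈ 27620.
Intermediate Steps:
g(k) = (108 + k)/(114 + k)
c(x) = √(137 + x)
P = -206074/161 (P = -5 + (-1274 - (108 + 47)/(114 + 47)) = -5 + (-1274 - 155/161) = -5 - 205269/161 = -206074/161 ≈ -1280.0)
(P + 28889) + c(E(-8)) = (-206074/161 + 28889) + √(137 + 2*(-8)) = 4445055/161 + √(137 - 16) = 4445055/161 + √121 = 4445055/161 + 11 = 4446826/161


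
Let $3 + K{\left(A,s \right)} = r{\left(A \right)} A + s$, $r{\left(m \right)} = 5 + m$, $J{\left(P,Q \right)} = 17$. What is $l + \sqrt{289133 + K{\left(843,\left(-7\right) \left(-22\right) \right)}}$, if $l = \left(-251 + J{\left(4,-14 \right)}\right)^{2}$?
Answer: $54756 + 6 \sqrt{27893} \approx 55758.0$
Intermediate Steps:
$K{\left(A,s \right)} = -3 + s + A \left(5 + A\right)$ ($K{\left(A,s \right)} = -3 + \left(\left(5 + A\right) A + s\right) = -3 + \left(A \left(5 + A\right) + s\right) = -3 + \left(s + A \left(5 + A\right)\right) = -3 + s + A \left(5 + A\right)$)
$l = 54756$ ($l = \left(-251 + 17\right)^{2} = \left(-234\right)^{2} = 54756$)
$l + \sqrt{289133 + K{\left(843,\left(-7\right) \left(-22\right) \right)}} = 54756 + \sqrt{289133 - \left(-151 - 843 \left(5 + 843\right)\right)} = 54756 + \sqrt{289133 + \left(-3 + 154 + 843 \cdot 848\right)} = 54756 + \sqrt{289133 + \left(-3 + 154 + 714864\right)} = 54756 + \sqrt{289133 + 715015} = 54756 + \sqrt{1004148} = 54756 + 6 \sqrt{27893}$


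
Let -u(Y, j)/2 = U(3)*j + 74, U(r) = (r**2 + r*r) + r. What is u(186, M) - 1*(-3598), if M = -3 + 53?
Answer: 1350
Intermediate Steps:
M = 50
U(r) = r + 2*r**2 (U(r) = (r**2 + r**2) + r = 2*r**2 + r = r + 2*r**2)
u(Y, j) = -148 - 42*j (u(Y, j) = -2*((3*(1 + 2*3))*j + 74) = -2*((3*(1 + 6))*j + 74) = -2*((3*7)*j + 74) = -2*(21*j + 74) = -2*(74 + 21*j) = -148 - 42*j)
u(186, M) - 1*(-3598) = (-148 - 42*50) - 1*(-3598) = (-148 - 2100) + 3598 = -2248 + 3598 = 1350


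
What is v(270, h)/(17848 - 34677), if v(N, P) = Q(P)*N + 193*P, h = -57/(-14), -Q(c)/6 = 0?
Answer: -11001/235606 ≈ -0.046692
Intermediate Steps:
Q(c) = 0 (Q(c) = -6*0 = 0)
h = 57/14 (h = -57*(-1/14) = 57/14 ≈ 4.0714)
v(N, P) = 193*P (v(N, P) = 0*N + 193*P = 0 + 193*P = 193*P)
v(270, h)/(17848 - 34677) = (193*(57/14))/(17848 - 34677) = (11001/14)/(-16829) = (11001/14)*(-1/16829) = -11001/235606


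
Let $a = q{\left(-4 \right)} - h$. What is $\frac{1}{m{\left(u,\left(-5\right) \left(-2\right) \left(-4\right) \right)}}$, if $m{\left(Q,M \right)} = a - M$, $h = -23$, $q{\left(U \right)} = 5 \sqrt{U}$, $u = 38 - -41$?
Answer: $\frac{63}{4069} - \frac{10 i}{4069} \approx 0.015483 - 0.0024576 i$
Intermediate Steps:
$u = 79$ ($u = 38 + 41 = 79$)
$a = 23 + 10 i$ ($a = 5 \sqrt{-4} - -23 = 5 \cdot 2 i + 23 = 10 i + 23 = 23 + 10 i \approx 23.0 + 10.0 i$)
$m{\left(Q,M \right)} = 23 - M + 10 i$ ($m{\left(Q,M \right)} = \left(23 + 10 i\right) - M = 23 - M + 10 i$)
$\frac{1}{m{\left(u,\left(-5\right) \left(-2\right) \left(-4\right) \right)}} = \frac{1}{23 - \left(-5\right) \left(-2\right) \left(-4\right) + 10 i} = \frac{1}{23 - 10 \left(-4\right) + 10 i} = \frac{1}{23 - -40 + 10 i} = \frac{1}{23 + 40 + 10 i} = \frac{1}{63 + 10 i} = \frac{63 - 10 i}{4069}$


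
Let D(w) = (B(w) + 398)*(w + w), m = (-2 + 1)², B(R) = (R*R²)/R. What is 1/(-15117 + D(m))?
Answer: -1/14319 ≈ -6.9837e-5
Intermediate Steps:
B(R) = R² (B(R) = R³/R = R²)
m = 1 (m = (-1)² = 1)
D(w) = 2*w*(398 + w²) (D(w) = (w² + 398)*(w + w) = (398 + w²)*(2*w) = 2*w*(398 + w²))
1/(-15117 + D(m)) = 1/(-15117 + 2*1*(398 + 1²)) = 1/(-15117 + 2*1*(398 + 1)) = 1/(-15117 + 2*1*399) = 1/(-15117 + 798) = 1/(-14319) = -1/14319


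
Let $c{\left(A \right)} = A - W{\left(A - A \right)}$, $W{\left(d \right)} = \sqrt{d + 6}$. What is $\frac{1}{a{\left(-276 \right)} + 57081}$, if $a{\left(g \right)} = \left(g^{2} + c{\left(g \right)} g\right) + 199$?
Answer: $\frac{6551}{1373284949} - \frac{69 \sqrt{6}}{10986279592} \approx 4.7549 \cdot 10^{-6}$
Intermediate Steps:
$W{\left(d \right)} = \sqrt{6 + d}$
$c{\left(A \right)} = A - \sqrt{6}$ ($c{\left(A \right)} = A - \sqrt{6 + \left(A - A\right)} = A - \sqrt{6 + 0} = A - \sqrt{6}$)
$a{\left(g \right)} = 199 + g^{2} + g \left(g - \sqrt{6}\right)$ ($a{\left(g \right)} = \left(g^{2} + \left(g - \sqrt{6}\right) g\right) + 199 = \left(g^{2} + g \left(g - \sqrt{6}\right)\right) + 199 = 199 + g^{2} + g \left(g - \sqrt{6}\right)$)
$\frac{1}{a{\left(-276 \right)} + 57081} = \frac{1}{\left(199 + \left(-276\right)^{2} - 276 \left(-276 - \sqrt{6}\right)\right) + 57081} = \frac{1}{\left(199 + 76176 + \left(76176 + 276 \sqrt{6}\right)\right) + 57081} = \frac{1}{\left(152551 + 276 \sqrt{6}\right) + 57081} = \frac{1}{209632 + 276 \sqrt{6}}$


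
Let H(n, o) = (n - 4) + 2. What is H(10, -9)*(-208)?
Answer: -1664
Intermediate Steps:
H(n, o) = -2 + n (H(n, o) = (-4 + n) + 2 = -2 + n)
H(10, -9)*(-208) = (-2 + 10)*(-208) = 8*(-208) = -1664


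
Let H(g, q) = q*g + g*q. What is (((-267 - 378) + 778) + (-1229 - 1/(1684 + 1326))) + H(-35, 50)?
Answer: -13833961/3010 ≈ -4596.0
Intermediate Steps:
H(g, q) = 2*g*q (H(g, q) = g*q + g*q = 2*g*q)
(((-267 - 378) + 778) + (-1229 - 1/(1684 + 1326))) + H(-35, 50) = (((-267 - 378) + 778) + (-1229 - 1/(1684 + 1326))) + 2*(-35)*50 = ((-645 + 778) + (-1229 - 1/3010)) - 3500 = (133 + (-1229 - 1*1/3010)) - 3500 = (133 + (-1229 - 1/3010)) - 3500 = (133 - 3699291/3010) - 3500 = -3298961/3010 - 3500 = -13833961/3010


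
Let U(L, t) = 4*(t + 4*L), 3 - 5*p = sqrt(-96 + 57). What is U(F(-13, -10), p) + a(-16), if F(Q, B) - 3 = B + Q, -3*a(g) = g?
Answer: -4684/15 - 4*I*sqrt(39)/5 ≈ -312.27 - 4.996*I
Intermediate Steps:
a(g) = -g/3
F(Q, B) = 3 + B + Q (F(Q, B) = 3 + (B + Q) = 3 + B + Q)
p = 3/5 - I*sqrt(39)/5 (p = 3/5 - sqrt(-96 + 57)/5 = 3/5 - I*sqrt(39)/5 ≈ 0.6 - 1.249*I)
U(L, t) = 4*t + 16*L
U(F(-13, -10), p) + a(-16) = (4*(3/5 - I*sqrt(39)/5) + 16*(3 - 10 - 13)) - 1/3*(-16) = ((12/5 - 4*I*sqrt(39)/5) + 16*(-20)) + 16/3 = ((12/5 - 4*I*sqrt(39)/5) - 320) + 16/3 = (-1588/5 - 4*I*sqrt(39)/5) + 16/3 = -4684/15 - 4*I*sqrt(39)/5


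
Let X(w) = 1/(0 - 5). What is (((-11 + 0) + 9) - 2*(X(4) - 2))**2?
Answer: 144/25 ≈ 5.7600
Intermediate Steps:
X(w) = -1/5 (X(w) = 1/(-5) = -1/5)
(((-11 + 0) + 9) - 2*(X(4) - 2))**2 = (((-11 + 0) + 9) - 2*(-1/5 - 2))**2 = ((-11 + 9) - 2*(-11/5))**2 = (-2 + 22/5)**2 = (12/5)**2 = 144/25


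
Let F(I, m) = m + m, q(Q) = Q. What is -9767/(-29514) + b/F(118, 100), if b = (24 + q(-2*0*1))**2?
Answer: 2369183/737850 ≈ 3.2109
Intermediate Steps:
F(I, m) = 2*m
b = 576 (b = (24 - 2*0*1)**2 = (24 + 0*1)**2 = (24 + 0)**2 = 24**2 = 576)
-9767/(-29514) + b/F(118, 100) = -9767/(-29514) + 576/((2*100)) = -9767*(-1/29514) + 576/200 = 9767/29514 + 576*(1/200) = 9767/29514 + 72/25 = 2369183/737850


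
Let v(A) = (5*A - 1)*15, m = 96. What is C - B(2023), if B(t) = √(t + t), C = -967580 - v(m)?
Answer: -974765 - 17*√14 ≈ -9.7483e+5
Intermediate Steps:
v(A) = -15 + 75*A (v(A) = (-1 + 5*A)*15 = -15 + 75*A)
C = -974765 (C = -967580 - (-15 + 75*96) = -967580 - (-15 + 7200) = -967580 - 1*7185 = -967580 - 7185 = -974765)
B(t) = √2*√t (B(t) = √(2*t) = √2*√t)
C - B(2023) = -974765 - √2*√2023 = -974765 - √2*17*√7 = -974765 - 17*√14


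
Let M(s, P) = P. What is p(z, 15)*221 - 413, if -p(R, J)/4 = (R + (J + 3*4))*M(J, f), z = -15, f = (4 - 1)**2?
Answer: -95885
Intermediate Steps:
f = 9 (f = 3**2 = 9)
p(R, J) = -432 - 36*J - 36*R (p(R, J) = -4*(R + (J + 3*4))*9 = -4*(R + (J + 12))*9 = -4*(R + (12 + J))*9 = -4*(12 + J + R)*9 = -4*(108 + 9*J + 9*R) = -432 - 36*J - 36*R)
p(z, 15)*221 - 413 = (-432 - 36*15 - 36*(-15))*221 - 413 = (-432 - 540 + 540)*221 - 413 = -432*221 - 413 = -95472 - 413 = -95885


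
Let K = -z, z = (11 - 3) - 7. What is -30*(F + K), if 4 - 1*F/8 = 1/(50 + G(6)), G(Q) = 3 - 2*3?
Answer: -43470/47 ≈ -924.89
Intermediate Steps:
z = 1 (z = 8 - 7 = 1)
G(Q) = -3 (G(Q) = 3 - 6 = -3)
K = -1 (K = -1*1 = -1)
F = 1496/47 (F = 32 - 8/(50 - 3) = 32 - 8/47 = 1496/47 ≈ 31.830)
-30*(F + K) = -30*(1496/47 - 1) = -30*1449/47 = -43470/47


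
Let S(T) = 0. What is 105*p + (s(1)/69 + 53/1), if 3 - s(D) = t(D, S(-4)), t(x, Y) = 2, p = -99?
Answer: -713597/69 ≈ -10342.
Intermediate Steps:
s(D) = 1 (s(D) = 3 - 1*2 = 3 - 2 = 1)
105*p + (s(1)/69 + 53/1) = 105*(-99) + (1/69 + 53/1) = -10395 + (1*(1/69) + 53*1) = -10395 + (1/69 + 53) = -10395 + 3658/69 = -713597/69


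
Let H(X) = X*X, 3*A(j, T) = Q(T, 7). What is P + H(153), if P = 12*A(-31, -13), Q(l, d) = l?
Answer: 23357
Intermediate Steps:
A(j, T) = T/3
H(X) = X**2
P = -52 (P = 12*((1/3)*(-13)) = 12*(-13/3) = -52)
P + H(153) = -52 + 153**2 = -52 + 23409 = 23357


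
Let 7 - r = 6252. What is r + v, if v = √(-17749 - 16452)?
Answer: -6245 + I*√34201 ≈ -6245.0 + 184.94*I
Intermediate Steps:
r = -6245 (r = 7 - 1*6252 = 7 - 6252 = -6245)
v = I*√34201 (v = √(-34201) = I*√34201 ≈ 184.94*I)
r + v = -6245 + I*√34201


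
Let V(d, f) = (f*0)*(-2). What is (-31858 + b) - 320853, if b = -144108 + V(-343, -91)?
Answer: -496819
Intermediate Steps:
V(d, f) = 0 (V(d, f) = 0*(-2) = 0)
b = -144108 (b = -144108 + 0 = -144108)
(-31858 + b) - 320853 = (-31858 - 144108) - 320853 = -175966 - 320853 = -496819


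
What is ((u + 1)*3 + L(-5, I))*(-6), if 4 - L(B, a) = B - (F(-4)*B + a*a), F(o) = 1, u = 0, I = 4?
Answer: -138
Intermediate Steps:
L(B, a) = 4 + a² (L(B, a) = 4 - (B - (1*B + a*a)) = 4 - (B - (B + a²)) = 4 - (B + (-B - a²)) = 4 - (-1)*a² = 4 + a²)
((u + 1)*3 + L(-5, I))*(-6) = ((0 + 1)*3 + (4 + 4²))*(-6) = (1*3 + (4 + 16))*(-6) = (3 + 20)*(-6) = 23*(-6) = -138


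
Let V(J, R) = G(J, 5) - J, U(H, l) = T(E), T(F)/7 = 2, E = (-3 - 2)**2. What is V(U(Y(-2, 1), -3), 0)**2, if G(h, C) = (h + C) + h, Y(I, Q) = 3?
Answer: 361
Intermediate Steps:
E = 25 (E = (-5)**2 = 25)
T(F) = 14 (T(F) = 7*2 = 14)
U(H, l) = 14
G(h, C) = C + 2*h (G(h, C) = (C + h) + h = C + 2*h)
V(J, R) = 5 + J (V(J, R) = (5 + 2*J) - J = 5 + J)
V(U(Y(-2, 1), -3), 0)**2 = (5 + 14)**2 = 19**2 = 361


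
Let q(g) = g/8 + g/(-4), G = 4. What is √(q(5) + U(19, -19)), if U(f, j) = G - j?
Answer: √358/4 ≈ 4.7302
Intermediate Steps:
q(g) = -g/8 (q(g) = g*(⅛) + g*(-¼) = g/8 - g/4 = -g/8)
U(f, j) = 4 - j
√(q(5) + U(19, -19)) = √(-⅛*5 + (4 - 1*(-19))) = √(-5/8 + (4 + 19)) = √(-5/8 + 23) = √(179/8) = √358/4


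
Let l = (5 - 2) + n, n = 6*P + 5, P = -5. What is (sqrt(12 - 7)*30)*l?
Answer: -660*sqrt(5) ≈ -1475.8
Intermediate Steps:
n = -25 (n = 6*(-5) + 5 = -30 + 5 = -25)
l = -22 (l = (5 - 2) - 25 = 3 - 25 = -22)
(sqrt(12 - 7)*30)*l = (sqrt(12 - 7)*30)*(-22) = (sqrt(5)*30)*(-22) = (30*sqrt(5))*(-22) = -660*sqrt(5)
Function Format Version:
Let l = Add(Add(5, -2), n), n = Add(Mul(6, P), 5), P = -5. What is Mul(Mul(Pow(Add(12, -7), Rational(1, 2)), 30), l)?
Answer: Mul(-660, Pow(5, Rational(1, 2))) ≈ -1475.8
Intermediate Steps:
n = -25 (n = Add(Mul(6, -5), 5) = Add(-30, 5) = -25)
l = -22 (l = Add(Add(5, -2), -25) = Add(3, -25) = -22)
Mul(Mul(Pow(Add(12, -7), Rational(1, 2)), 30), l) = Mul(Mul(Pow(Add(12, -7), Rational(1, 2)), 30), -22) = Mul(Mul(Pow(5, Rational(1, 2)), 30), -22) = Mul(Mul(30, Pow(5, Rational(1, 2))), -22) = Mul(-660, Pow(5, Rational(1, 2)))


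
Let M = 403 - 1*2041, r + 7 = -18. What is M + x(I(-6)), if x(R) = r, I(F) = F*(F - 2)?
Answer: -1663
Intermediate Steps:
r = -25 (r = -7 - 18 = -25)
I(F) = F*(-2 + F)
x(R) = -25
M = -1638 (M = 403 - 2041 = -1638)
M + x(I(-6)) = -1638 - 25 = -1663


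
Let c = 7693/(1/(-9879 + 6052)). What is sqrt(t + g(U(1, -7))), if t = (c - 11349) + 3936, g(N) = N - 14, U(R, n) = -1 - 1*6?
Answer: I*sqrt(29448545) ≈ 5426.6*I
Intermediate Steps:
U(R, n) = -7 (U(R, n) = -1 - 6 = -7)
c = -29441111 (c = 7693/(1/(-3827)) = 7693/(-1/3827) = 7693*(-3827) = -29441111)
g(N) = -14 + N
t = -29448524 (t = (-29441111 - 11349) + 3936 = -29452460 + 3936 = -29448524)
sqrt(t + g(U(1, -7))) = sqrt(-29448524 + (-14 - 7)) = sqrt(-29448524 - 21) = sqrt(-29448545) = I*sqrt(29448545)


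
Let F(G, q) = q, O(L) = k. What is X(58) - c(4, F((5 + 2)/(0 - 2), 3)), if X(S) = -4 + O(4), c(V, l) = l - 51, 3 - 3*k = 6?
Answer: 43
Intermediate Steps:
k = -1 (k = 1 - ⅓*6 = 1 - 2 = -1)
O(L) = -1
c(V, l) = -51 + l
X(S) = -5 (X(S) = -4 - 1 = -5)
X(58) - c(4, F((5 + 2)/(0 - 2), 3)) = -5 - (-51 + 3) = -5 - 1*(-48) = -5 + 48 = 43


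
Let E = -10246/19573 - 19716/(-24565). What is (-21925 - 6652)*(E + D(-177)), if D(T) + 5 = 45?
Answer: -32555318609118/28282985 ≈ -1.1511e+6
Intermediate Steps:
E = 134208278/480810745 (E = -10246*1/19573 - 19716*(-1/24565) = -10246/19573 + 19716/24565 = 134208278/480810745 ≈ 0.27913)
D(T) = 40 (D(T) = -5 + 45 = 40)
(-21925 - 6652)*(E + D(-177)) = (-21925 - 6652)*(134208278/480810745 + 40) = -28577*19366638078/480810745 = -32555318609118/28282985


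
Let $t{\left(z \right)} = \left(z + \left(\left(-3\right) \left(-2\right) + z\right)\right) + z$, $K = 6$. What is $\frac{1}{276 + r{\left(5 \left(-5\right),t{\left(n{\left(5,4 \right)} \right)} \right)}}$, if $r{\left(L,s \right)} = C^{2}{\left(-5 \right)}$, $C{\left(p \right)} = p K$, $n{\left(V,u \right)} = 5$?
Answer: $\frac{1}{1176} \approx 0.00085034$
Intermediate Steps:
$C{\left(p \right)} = 6 p$ ($C{\left(p \right)} = p 6 = 6 p$)
$t{\left(z \right)} = 6 + 3 z$ ($t{\left(z \right)} = \left(z + \left(6 + z\right)\right) + z = \left(6 + 2 z\right) + z = 6 + 3 z$)
$r{\left(L,s \right)} = 900$ ($r{\left(L,s \right)} = \left(6 \left(-5\right)\right)^{2} = \left(-30\right)^{2} = 900$)
$\frac{1}{276 + r{\left(5 \left(-5\right),t{\left(n{\left(5,4 \right)} \right)} \right)}} = \frac{1}{276 + 900} = \frac{1}{1176}$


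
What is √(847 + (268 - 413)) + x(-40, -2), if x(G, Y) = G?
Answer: -40 + 3*√78 ≈ -13.505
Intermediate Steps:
√(847 + (268 - 413)) + x(-40, -2) = √(847 + (268 - 413)) - 40 = √(847 - 145) - 40 = √702 - 40 = 3*√78 - 40 = -40 + 3*√78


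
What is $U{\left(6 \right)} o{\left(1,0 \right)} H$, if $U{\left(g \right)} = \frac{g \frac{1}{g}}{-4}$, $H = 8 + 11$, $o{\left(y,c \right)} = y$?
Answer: $- \frac{19}{4} \approx -4.75$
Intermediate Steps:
$H = 19$
$U{\left(g \right)} = - \frac{1}{4}$ ($U{\left(g \right)} = 1 \left(- \frac{1}{4}\right) = - \frac{1}{4}$)
$U{\left(6 \right)} o{\left(1,0 \right)} H = \left(- \frac{1}{4}\right) 1 \cdot 19 = \left(- \frac{1}{4}\right) 19 = - \frac{19}{4}$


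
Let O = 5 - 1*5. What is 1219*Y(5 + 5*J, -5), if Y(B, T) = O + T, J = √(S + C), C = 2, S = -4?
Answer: -6095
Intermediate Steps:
J = I*√2 (J = √(-4 + 2) = √(-2) = I*√2 ≈ 1.4142*I)
O = 0 (O = 5 - 5 = 0)
Y(B, T) = T (Y(B, T) = 0 + T = T)
1219*Y(5 + 5*J, -5) = 1219*(-5) = -6095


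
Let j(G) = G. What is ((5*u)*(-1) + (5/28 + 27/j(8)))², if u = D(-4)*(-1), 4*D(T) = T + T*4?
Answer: 1442401/3136 ≈ 459.95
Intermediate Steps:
D(T) = 5*T/4 (D(T) = (T + T*4)/4 = (T + 4*T)/4 = (5*T)/4 = 5*T/4)
u = 5 (u = ((5/4)*(-4))*(-1) = -5*(-1) = 5)
((5*u)*(-1) + (5/28 + 27/j(8)))² = ((5*5)*(-1) + (5/28 + 27/8))² = (25*(-1) + (5*(1/28) + 27*(⅛)))² = (-25 + (5/28 + 27/8))² = (-25 + 199/56)² = (-1201/56)² = 1442401/3136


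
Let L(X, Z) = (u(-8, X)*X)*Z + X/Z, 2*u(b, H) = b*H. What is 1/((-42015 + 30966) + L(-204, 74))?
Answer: -37/456187347 ≈ -8.1107e-8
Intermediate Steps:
u(b, H) = H*b/2 (u(b, H) = (b*H)/2 = (H*b)/2 = H*b/2)
L(X, Z) = X/Z - 4*Z*X² (L(X, Z) = (((½)*X*(-8))*X)*Z + X/Z = ((-4*X)*X)*Z + X/Z = (-4*X²)*Z + X/Z = -4*Z*X² + X/Z = X/Z - 4*Z*X²)
1/((-42015 + 30966) + L(-204, 74)) = 1/((-42015 + 30966) + (-204/74 - 4*74*(-204)²)) = 1/(-11049 + (-204*1/74 - 4*74*41616)) = 1/(-11049 + (-102/37 - 12318336)) = 1/(-11049 - 455778534/37) = 1/(-456187347/37) = -37/456187347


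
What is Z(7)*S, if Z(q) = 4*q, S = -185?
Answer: -5180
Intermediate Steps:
Z(7)*S = (4*7)*(-185) = 28*(-185) = -5180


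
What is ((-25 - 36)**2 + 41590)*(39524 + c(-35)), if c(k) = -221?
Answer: 1780858233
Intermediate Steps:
((-25 - 36)**2 + 41590)*(39524 + c(-35)) = ((-25 - 36)**2 + 41590)*(39524 - 221) = ((-61)**2 + 41590)*39303 = (3721 + 41590)*39303 = 45311*39303 = 1780858233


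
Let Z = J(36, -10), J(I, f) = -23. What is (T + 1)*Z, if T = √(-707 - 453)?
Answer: -23 - 46*I*√290 ≈ -23.0 - 783.35*I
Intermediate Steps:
T = 2*I*√290 (T = √(-1160) = 2*I*√290 ≈ 34.059*I)
Z = -23
(T + 1)*Z = (2*I*√290 + 1)*(-23) = (1 + 2*I*√290)*(-23) = -23 - 46*I*√290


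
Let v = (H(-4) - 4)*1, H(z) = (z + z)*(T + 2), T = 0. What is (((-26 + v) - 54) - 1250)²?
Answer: 1822500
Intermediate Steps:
H(z) = 4*z (H(z) = (z + z)*(0 + 2) = (2*z)*2 = 4*z)
v = -20 (v = (4*(-4) - 4)*1 = (-16 - 4)*1 = -20*1 = -20)
(((-26 + v) - 54) - 1250)² = (((-26 - 20) - 54) - 1250)² = ((-46 - 54) - 1250)² = (-100 - 1250)² = (-1350)² = 1822500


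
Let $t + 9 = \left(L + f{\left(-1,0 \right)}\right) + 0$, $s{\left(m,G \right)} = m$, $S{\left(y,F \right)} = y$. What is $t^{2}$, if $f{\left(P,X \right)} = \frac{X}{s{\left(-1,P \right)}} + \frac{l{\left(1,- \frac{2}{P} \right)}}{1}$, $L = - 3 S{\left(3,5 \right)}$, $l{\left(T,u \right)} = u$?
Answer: $256$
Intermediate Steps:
$L = -9$ ($L = \left(-3\right) 3 = -9$)
$f{\left(P,X \right)} = - X - \frac{2}{P}$ ($f{\left(P,X \right)} = \frac{X}{-1} + \frac{\left(-2\right) \frac{1}{P}}{1} = X \left(-1\right) + - \frac{2}{P} 1 = - X - \frac{2}{P}$)
$t = -16$ ($t = -9 + \left(\left(-9 - \frac{2}{-1}\right) + 0\right) = -9 + \left(\left(-9 + \left(0 - -2\right)\right) + 0\right) = -9 + \left(\left(-9 + \left(0 + 2\right)\right) + 0\right) = -9 + \left(\left(-9 + 2\right) + 0\right) = -9 + \left(-7 + 0\right) = -9 - 7 = -16$)
$t^{2} = \left(-16\right)^{2} = 256$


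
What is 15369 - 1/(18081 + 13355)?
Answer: 483139883/31436 ≈ 15369.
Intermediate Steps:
15369 - 1/(18081 + 13355) = 15369 - 1/31436 = 483139883/31436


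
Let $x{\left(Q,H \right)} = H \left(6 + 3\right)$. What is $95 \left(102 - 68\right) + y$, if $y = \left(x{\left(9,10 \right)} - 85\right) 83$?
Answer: $3645$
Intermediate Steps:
$x{\left(Q,H \right)} = 9 H$ ($x{\left(Q,H \right)} = H 9 = 9 H$)
$y = 415$ ($y = \left(9 \cdot 10 - 85\right) 83 = \left(90 - 85\right) 83 = 5 \cdot 83 = 415$)
$95 \left(102 - 68\right) + y = 95 \left(102 - 68\right) + 415 = 95 \cdot 34 + 415 = 3230 + 415 = 3645$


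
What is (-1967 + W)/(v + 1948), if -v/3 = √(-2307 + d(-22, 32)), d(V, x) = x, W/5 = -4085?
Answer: -43619616/3815179 - 335880*I*√91/3815179 ≈ -11.433 - 0.83983*I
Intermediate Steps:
W = -20425 (W = 5*(-4085) = -20425)
v = -15*I*√91 (v = -3*√(-2307 + 32) = -15*I*√91 ≈ -143.09*I)
(-1967 + W)/(v + 1948) = (-1967 - 20425)/(-15*I*√91 + 1948) = -22392/(1948 - 15*I*√91)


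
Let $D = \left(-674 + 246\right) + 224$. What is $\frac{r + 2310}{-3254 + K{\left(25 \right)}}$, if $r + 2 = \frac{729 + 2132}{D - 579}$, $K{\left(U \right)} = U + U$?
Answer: $- \frac{1804303}{2508732} \approx -0.71921$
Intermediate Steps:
$K{\left(U \right)} = 2 U$
$D = -204$ ($D = -428 + 224 = -204$)
$r = - \frac{4427}{783}$ ($r = -2 + \frac{729 + 2132}{-204 - 579} = -2 + \frac{2861}{-783} = -2 + 2861 \left(- \frac{1}{783}\right) = -2 - \frac{2861}{783} = - \frac{4427}{783} \approx -5.6539$)
$\frac{r + 2310}{-3254 + K{\left(25 \right)}} = \frac{- \frac{4427}{783} + 2310}{-3254 + 2 \cdot 25} = \frac{1804303}{783 \left(-3254 + 50\right)} = \frac{1804303}{783 \left(-3204\right)} = \frac{1804303}{783} \left(- \frac{1}{3204}\right) = - \frac{1804303}{2508732}$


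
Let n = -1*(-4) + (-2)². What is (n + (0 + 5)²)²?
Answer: 1089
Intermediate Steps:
n = 8 (n = 4 + 4 = 8)
(n + (0 + 5)²)² = (8 + (0 + 5)²)² = (8 + 5²)² = (8 + 25)² = 33² = 1089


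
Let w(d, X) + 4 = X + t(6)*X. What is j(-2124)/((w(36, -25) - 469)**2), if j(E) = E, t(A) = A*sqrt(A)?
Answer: -627701/9853321 + 244850*sqrt(6)/9853321 ≈ -0.0028359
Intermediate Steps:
t(A) = A**(3/2)
w(d, X) = -4 + X + 6*X*sqrt(6) (w(d, X) = -4 + (X + 6**(3/2)*X) = -4 + (X + (6*sqrt(6))*X) = -4 + (X + 6*X*sqrt(6)) = -4 + X + 6*X*sqrt(6))
j(-2124)/((w(36, -25) - 469)**2) = -2124/((-4 - 25 + 6*(-25)*sqrt(6)) - 469)**2 = -2124/((-4 - 25 - 150*sqrt(6)) - 469)**2 = -2124/((-29 - 150*sqrt(6)) - 469)**2 = -2124/(-498 - 150*sqrt(6))**2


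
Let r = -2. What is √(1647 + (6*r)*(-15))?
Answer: 3*√203 ≈ 42.743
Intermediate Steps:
√(1647 + (6*r)*(-15)) = √(1647 + (6*(-2))*(-15)) = √(1647 - 12*(-15)) = √(1647 + 180) = √1827 = 3*√203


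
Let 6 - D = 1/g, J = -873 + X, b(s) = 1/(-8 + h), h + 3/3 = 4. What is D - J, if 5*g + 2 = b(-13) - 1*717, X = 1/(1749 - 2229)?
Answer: 379309979/431520 ≈ 879.01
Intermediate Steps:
h = 3 (h = -1 + 4 = 3)
b(s) = -1/5 (b(s) = 1/(-8 + 3) = 1/(-5) = -1/5)
X = -1/480 (X = 1/(-480) = -1/480 ≈ -0.0020833)
g = -3596/25 (g = -2/5 + (-1/5 - 1*717)/5 = -2/5 + (-1/5 - 717)/5 = -2/5 + (1/5)*(-3586/5) = -2/5 - 3586/25 = -3596/25 ≈ -143.84)
J = -419041/480 (J = -873 - 1/480 = -419041/480 ≈ -873.00)
D = 21601/3596 (D = 6 - 1/(-3596/25) = 6 - 1*(-25/3596) = 6 + 25/3596 = 21601/3596 ≈ 6.0070)
D - J = 21601/3596 - 1*(-419041/480) = 21601/3596 + 419041/480 = 379309979/431520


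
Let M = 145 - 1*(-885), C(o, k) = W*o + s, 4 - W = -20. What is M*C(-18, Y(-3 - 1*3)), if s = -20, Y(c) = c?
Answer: -465560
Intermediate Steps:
W = 24 (W = 4 - 1*(-20) = 4 + 20 = 24)
C(o, k) = -20 + 24*o (C(o, k) = 24*o - 20 = -20 + 24*o)
M = 1030 (M = 145 + 885 = 1030)
M*C(-18, Y(-3 - 1*3)) = 1030*(-20 + 24*(-18)) = 1030*(-20 - 432) = 1030*(-452) = -465560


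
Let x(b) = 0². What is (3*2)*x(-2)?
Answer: 0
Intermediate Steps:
x(b) = 0
(3*2)*x(-2) = (3*2)*0 = 6*0 = 0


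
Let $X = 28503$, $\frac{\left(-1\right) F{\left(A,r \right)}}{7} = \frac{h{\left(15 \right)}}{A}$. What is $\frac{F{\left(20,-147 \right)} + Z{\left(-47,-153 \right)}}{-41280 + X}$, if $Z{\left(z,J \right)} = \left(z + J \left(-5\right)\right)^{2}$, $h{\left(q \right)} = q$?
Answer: $- \frac{2062075}{51108} \approx -40.347$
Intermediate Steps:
$Z{\left(z,J \right)} = \left(z - 5 J\right)^{2}$
$F{\left(A,r \right)} = - \frac{105}{A}$ ($F{\left(A,r \right)} = - 7 \frac{15}{A} = - \frac{105}{A}$)
$\frac{F{\left(20,-147 \right)} + Z{\left(-47,-153 \right)}}{-41280 + X} = \frac{- \frac{105}{20} + \left(\left(-1\right) \left(-47\right) + 5 \left(-153\right)\right)^{2}}{-41280 + 28503} = \frac{\left(-105\right) \frac{1}{20} + \left(47 - 765\right)^{2}}{-12777} = \left(- \frac{21}{4} + \left(-718\right)^{2}\right) \left(- \frac{1}{12777}\right) = \left(- \frac{21}{4} + 515524\right) \left(- \frac{1}{12777}\right) = \frac{2062075}{4} \left(- \frac{1}{12777}\right) = - \frac{2062075}{51108}$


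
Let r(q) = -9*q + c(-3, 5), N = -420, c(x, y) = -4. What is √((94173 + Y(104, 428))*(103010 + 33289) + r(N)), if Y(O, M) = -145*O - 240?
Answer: √10747588823 ≈ 1.0367e+5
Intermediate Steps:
Y(O, M) = -240 - 145*O
r(q) = -4 - 9*q (r(q) = -9*q - 4 = -4 - 9*q)
√((94173 + Y(104, 428))*(103010 + 33289) + r(N)) = √((94173 + (-240 - 145*104))*(103010 + 33289) + (-4 - 9*(-420))) = √((94173 + (-240 - 15080))*136299 + (-4 + 3780)) = √((94173 - 15320)*136299 + 3776) = √(78853*136299 + 3776) = √(10747585047 + 3776) = √10747588823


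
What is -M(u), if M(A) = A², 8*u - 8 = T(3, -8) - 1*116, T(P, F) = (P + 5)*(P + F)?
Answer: -1369/4 ≈ -342.25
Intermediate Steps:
T(P, F) = (5 + P)*(F + P)
u = -37/2 (u = 1 + ((3² + 5*(-8) + 5*3 - 8*3) - 1*116)/8 = 1 + ((9 - 40 + 15 - 24) - 116)/8 = 1 + (-40 - 116)/8 = 1 + (⅛)*(-156) = 1 - 39/2 = -37/2 ≈ -18.500)
-M(u) = -(-37/2)² = -1*1369/4 = -1369/4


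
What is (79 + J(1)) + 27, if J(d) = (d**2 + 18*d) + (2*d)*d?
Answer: 127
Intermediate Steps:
J(d) = 3*d**2 + 18*d (J(d) = (d**2 + 18*d) + 2*d**2 = 3*d**2 + 18*d)
(79 + J(1)) + 27 = (79 + 3*1*(6 + 1)) + 27 = (79 + 3*1*7) + 27 = (79 + 21) + 27 = 100 + 27 = 127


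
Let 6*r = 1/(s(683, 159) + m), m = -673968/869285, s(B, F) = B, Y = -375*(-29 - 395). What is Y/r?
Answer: 113153498679600/173857 ≈ 6.5084e+8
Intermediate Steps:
Y = 159000 (Y = -375*(-424) = 159000)
m = -673968/869285 (m = -673968*1/869285 = -673968/869285 ≈ -0.77531)
r = 869285/3558286122 (r = 1/(6*(683 - 673968/869285)) = 1/(6*(593047687/869285)) = (⅙)*(869285/593047687) = 869285/3558286122 ≈ 0.00024430)
Y/r = 159000/(869285/3558286122) = 159000*(3558286122/869285) = 113153498679600/173857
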